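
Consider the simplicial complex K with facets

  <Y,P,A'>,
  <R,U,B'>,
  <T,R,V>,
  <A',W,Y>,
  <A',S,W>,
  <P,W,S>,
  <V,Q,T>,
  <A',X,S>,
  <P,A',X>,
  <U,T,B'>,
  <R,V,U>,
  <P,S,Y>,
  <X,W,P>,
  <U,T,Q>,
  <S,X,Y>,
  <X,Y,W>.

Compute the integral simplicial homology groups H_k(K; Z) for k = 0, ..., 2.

We work with the vertex ordering P < Q < R < S < T < U < V < W < X < Y < A' < B'. The simplices of K, each written with vertices in increasing order, are:

  0-simplices (12): [P], [Q], [R], [S], [T], [U], [V], [W], [X], [Y], [A'], [B']
  1-simplices (27): (27 of them)
  2-simplices (16): [P,S,W], [P,S,Y], [P,W,X], [P,X,A'], [P,Y,A'], [Q,T,U], [Q,T,V], [R,T,V], [R,U,V], [R,U,B'], [S,W,A'], [S,X,Y], [S,X,A'], [T,U,B'], [W,X,Y], [W,Y,A']

Hence C_0 ≅ Z^12, C_1 ≅ Z^27, C_2 ≅ Z^16.

Boundary ∂_1: C_1 → C_0 sends each edge [p,q] (with p < q) to q − p. For instance
  ∂[P,A'] = [A'] − [P].
This gives a 12×27 integer matrix of rank 10; reducing to Smith normal form yields diagonal entries (1,1,1,1,1,1,1,1,1,1).

∂_2: C_2 → C_1 sends each 2-simplex [p,q,r] to [q,r] − [p,r] + [p,q]. For instance
  ∂[R,T,V] = [T,V] − [R,V] + [R,T],
  ∂[P,S,W] = [S,W] − [P,W] + [P,S].
The resulting 27×16 matrix has rank 16, and its Smith normal form has invariant factors (1,1,1,1,1,1,1,1,1,1,1,1,1,1,1,2).

Reading off H_k = ker ∂_k / im ∂_{k+1}:

  H_0: rank C_0 − rank ∂_1 = 12 − 10 = 2, and the invariant factors of ∂_1 are all 1, so H_0 ≅ Z^2.
  H_1: rank ker ∂_1 − rank ∂_2 = (27 − 10) − 16 = 1, and ∂_2 has invariant factor 2 > 1, so H_1 ≅ Z × Z/2.
  H_2: rank ker ∂_2 − rank ∂_3 = (16 − 16) − 0 = 0, and there is no ∂_3, so H_2 ≅ 0.

As a check, the Euler characteristic is 12 − 27 + 16 = 1, which agrees with 2 − 1 + 0 = 1.
(K is a triangulation of the disjoint union of the real projective plane RP^2 and the cylinder S^1 x I.)

H_0 = Z^2,  H_1 = Z × Z/2,  H_2 = 0.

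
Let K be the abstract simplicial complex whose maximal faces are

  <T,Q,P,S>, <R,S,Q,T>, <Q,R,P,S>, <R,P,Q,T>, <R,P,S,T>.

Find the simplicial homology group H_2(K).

H_2 = 0.

Take the total order P < Q < R < S < T on the vertex set. Then K (dimension 3) consists of the simplices:

  0-simplices (5): P, Q, R, S, T
  1-simplices (10): PQ, PR, PS, PT, QR, QS, QT, RS, RT, ST
  2-simplices (10): PQR, PQS, PQT, PRS, PRT, PST, QRS, QRT, QST, RST
  3-simplices (5): PQRS, PQRT, PQST, PRST, QRST

so the chain groups are C_0 ≅ Z^5, C_1 ≅ Z^10, C_2 ≅ Z^10, C_3 ≅ Z^5.

∂_1: C_1 → C_0 maps an edge to its endpoints' difference, ∂[p,q] = q − p.
The 5×10 boundary matrix has rank 4 and Smith normal form diag(1,1,1,1).

∂_2: C_2 → C_1 maps a triangle to the signed sum of its edges. For instance
  ∂PQT = QT − PT + PQ,
  ∂PRS = RS − PS + PR.
The resulting 10×10 matrix has rank 6, and its Smith normal form has invariant factors (1,1,1,1,1,1).

Boundary ∂_3: C_3 → C_2 sends each 3-simplex σ to the alternating sum Σ_i (−1)^i (σ with its i-th vertex removed). For instance
  ∂PQRT = QRT − PRT + PQT − PQR,
  ∂PQST = QST − PST + PQT − PQS.
This gives a 10×5 integer matrix of rank 4; reducing to Smith normal form yields diagonal entries (1,1,1,1).

Computing H_k = (kernel of ∂_k) / (image of ∂_{k+1}):

  H_2: rank ker ∂_2 − rank ∂_3 = (10 − 6) − 4 = 0, and the invariant factors of ∂_3 are all 1, so H_2 ≅ 0.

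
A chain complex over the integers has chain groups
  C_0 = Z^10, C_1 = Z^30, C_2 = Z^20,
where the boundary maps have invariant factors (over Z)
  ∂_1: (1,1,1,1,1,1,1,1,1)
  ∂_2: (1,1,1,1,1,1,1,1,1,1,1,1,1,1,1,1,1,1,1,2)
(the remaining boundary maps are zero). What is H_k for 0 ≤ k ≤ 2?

H_0 ≅ Z,  H_1 ≅ Z ⊕ Z/2Z,  H_2 = 0.

H_0: b_0 = 10 − 0 − 9 = 1; torsion from ∂_1 factors > 1: none. So H_0 ≅ Z.
H_1: b_1 = 30 − 9 − 20 = 1; torsion from ∂_2 factors > 1: [2]. So H_1 ≅ Z ⊕ Z/2Z.
H_2: b_2 = 20 − 20 − 0 = 0; torsion from ∂_3 factors > 1: none. So H_2 ≅ 0.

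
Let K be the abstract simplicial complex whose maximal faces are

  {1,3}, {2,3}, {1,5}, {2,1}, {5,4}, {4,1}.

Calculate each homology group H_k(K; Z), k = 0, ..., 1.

H_0 = Z,  H_1 = Z^2.

We work with the vertex ordering 1 < 2 < 3 < 4 < 5. The simplices of K, each written with vertices in increasing order, are:

  0-simplices (5): [1], [2], [3], [4], [5]
  1-simplices (6): [1,2], [1,3], [1,4], [1,5], [2,3], [4,5]

so the chain groups are C_0 ≅ Z^5, C_1 ≅ Z^6.

Boundary ∂_1: C_1 → C_0 is given by ∂[p,q] = [q] − [p].
This gives a 5×6 integer matrix of rank 4; reducing to Smith normal form yields diagonal entries (1,1,1,1).

Computing H_k = (kernel of ∂_k) / (image of ∂_{k+1}):

  H_0: rank C_0 − rank ∂_1 = 5 − 4 = 1, and the invariant factors of ∂_1 are all 1, so H_0 ≅ Z.
  H_1: rank ker ∂_1 − rank ∂_2 = (6 − 4) − 0 = 2, and there is no ∂_2, so H_1 ≅ Z^2.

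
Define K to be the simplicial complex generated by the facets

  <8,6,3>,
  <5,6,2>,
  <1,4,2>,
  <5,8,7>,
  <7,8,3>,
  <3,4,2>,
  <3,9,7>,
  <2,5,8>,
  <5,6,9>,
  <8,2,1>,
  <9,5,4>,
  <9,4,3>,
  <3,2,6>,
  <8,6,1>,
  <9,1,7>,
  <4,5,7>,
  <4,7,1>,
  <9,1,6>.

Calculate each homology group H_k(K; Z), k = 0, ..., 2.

We work with the vertex ordering 1 < 2 < 3 < 4 < 5 < 6 < 7 < 8 < 9. The simplices of K, each written with vertices in increasing order, are:

  0-simplices (9): [1], [2], [3], [4], [5], [6], [7], [8], [9]
  1-simplices (27): (27 of them)
  2-simplices (18): [1,2,4], [1,2,8], [1,4,7], [1,6,8], [1,6,9], [1,7,9], [2,3,4], [2,3,6], [2,5,6], [2,5,8], [3,4,9], [3,6,8], [3,7,8], [3,7,9], [4,5,7], [4,5,9], [5,6,9], [5,7,8]

so the chain groups are C_0 ≅ Z^9, C_1 ≅ Z^27, C_2 ≅ Z^18.

Boundary ∂_1: C_1 → C_0 sends each edge [p,q] (with p < q) to q − p. For instance
  ∂[2,8] = [8] − [2].
The 9×27 boundary matrix has rank 8 and Smith normal form diag(1,1,1,1,1,1,1,1).

Boundary ∂_2: C_2 → C_1 maps a triangle to the signed sum of its edges. For instance
  ∂[2,5,8] = [5,8] − [2,8] + [2,5],
  ∂[3,4,9] = [4,9] − [3,9] + [3,4].
As a 27×18 matrix over Z this has rank 18, with invariant factors (1,1,1,1,1,1,1,1,1,1,1,1,1,1,1,1,1,2).

From H_k ≅ ker(∂_k) / im(∂_{k+1}) we obtain:

  H_0: rank C_0 − rank ∂_1 = 9 − 8 = 1, and the invariant factors of ∂_1 are all 1, so H_0 = Z.
  H_1: rank ker ∂_1 − rank ∂_2 = (27 − 8) − 18 = 1, and ∂_2 has invariant factor 2 > 1, so H_1 = Z ⊕ Z/2.
  H_2: rank ker ∂_2 − rank ∂_3 = (18 − 18) − 0 = 0, and there is no ∂_3, so H_2 = 0.

As a check, the Euler characteristic is 9 − 27 + 18 = 0, which agrees with 1 − 1 + 0 = 0.

H_0 = Z,  H_1 = Z ⊕ Z/2,  H_2 = 0.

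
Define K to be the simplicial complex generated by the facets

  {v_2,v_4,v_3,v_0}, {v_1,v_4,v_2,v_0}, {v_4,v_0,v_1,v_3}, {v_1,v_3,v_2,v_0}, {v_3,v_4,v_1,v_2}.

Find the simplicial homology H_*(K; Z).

H_0 = Z,  H_1 = 0,  H_2 = 0,  H_3 = Z.

Take the total order v_0 < v_1 < v_2 < v_3 < v_4 on the vertex set. Then K (dimension 3) consists of the simplices:

  0-simplices (5): [v_0], [v_1], [v_2], [v_3], [v_4]
  1-simplices (10): [v_0,v_1], [v_0,v_2], [v_0,v_3], [v_0,v_4], [v_1,v_2], [v_1,v_3], [v_1,v_4], [v_2,v_3], [v_2,v_4], [v_3,v_4]
  2-simplices (10): [v_0,v_1,v_2], [v_0,v_1,v_3], [v_0,v_1,v_4], [v_0,v_2,v_3], [v_0,v_2,v_4], [v_0,v_3,v_4], [v_1,v_2,v_3], [v_1,v_2,v_4], [v_1,v_3,v_4], [v_2,v_3,v_4]
  3-simplices (5): [v_0,v_1,v_2,v_3], [v_0,v_1,v_2,v_4], [v_0,v_1,v_3,v_4], [v_0,v_2,v_3,v_4], [v_1,v_2,v_3,v_4]

Hence C_0 ≅ Z^5, C_1 ≅ Z^10, C_2 ≅ Z^10, C_3 ≅ Z^5.

The boundary map ∂_1: C_1 → C_0 maps an edge to its endpoints' difference, ∂[p,q] = q − p. For instance
  ∂[v_0,v_2] = [v_2] − [v_0].
As a 5×10 matrix over Z this has rank 4, with invariant factors (1,1,1,1).

∂_2: C_2 → C_1 maps a triangle to the signed sum of its edges. For instance
  ∂[v_0,v_1,v_2] = [v_1,v_2] − [v_0,v_2] + [v_0,v_1],
  ∂[v_1,v_3,v_4] = [v_3,v_4] − [v_1,v_4] + [v_1,v_3].
As a 10×10 matrix over Z this has rank 6, with invariant factors (1,1,1,1,1,1).

∂_3: C_3 → C_2 sends each 3-simplex σ to the alternating sum Σ_i (−1)^i (σ with its i-th vertex removed). For instance
  ∂[v_1,v_2,v_3,v_4] = [v_2,v_3,v_4] − [v_1,v_3,v_4] + [v_1,v_2,v_4] − [v_1,v_2,v_3],
  ∂[v_0,v_1,v_2,v_4] = [v_1,v_2,v_4] − [v_0,v_2,v_4] + [v_0,v_1,v_4] − [v_0,v_1,v_2].
This gives a 10×5 integer matrix of rank 4; reducing to Smith normal form yields diagonal entries (1,1,1,1).

From H_k ≅ ker(∂_k) / im(∂_{k+1}) we obtain:

  H_0: rank C_0 − rank ∂_1 = 5 − 4 = 1, and the invariant factors of ∂_1 are all 1, so H_0 ≅ Z.
  H_1: rank ker ∂_1 − rank ∂_2 = (10 − 4) − 6 = 0, and the invariant factors of ∂_2 are all 1, so H_1 ≅ 0.
  H_2: rank ker ∂_2 − rank ∂_3 = (10 − 6) − 4 = 0, and the invariant factors of ∂_3 are all 1, so H_2 ≅ 0.
  H_3: rank ker ∂_3 − rank ∂_4 = (5 − 4) − 0 = 1, and there is no ∂_4, so H_3 ≅ Z.

As a check, the Euler characteristic is 5 − 10 + 10 − 5 = 0, which agrees with 1 − 0 + 0 − 1 = 0.
(K is a triangulation of the 3-sphere S^3.)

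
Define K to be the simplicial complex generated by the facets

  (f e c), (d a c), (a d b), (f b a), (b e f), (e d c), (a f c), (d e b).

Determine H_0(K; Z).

H_0 ≅ Z.

Fix the vertex order a < b < c < d < e < f and write every simplex with vertices in increasing order. Then dim K = 2 and the simplices of K are:

  0-simplices (6): a, b, c, d, e, f
  1-simplices (12): ab, ac, ad, af, bd, be, bf, cd, ce, cf, de, ef
  2-simplices (8): abd, abf, acd, acf, bde, bef, cde, cef

Hence C_0 ≅ Z^6, C_1 ≅ Z^12, C_2 ≅ Z^8.

The boundary map ∂_1: C_1 → C_0 maps an edge to its endpoints' difference, ∂[p,q] = q − p. For instance
  ∂de = e − d.
As a 6×12 matrix over Z this has rank 5, with invariant factors (1,1,1,1,1).

∂_2: C_2 → C_1 sends each 2-simplex [p,q,r] to [q,r] − [p,r] + [p,q]. For instance
  ∂cde = de − ce + cd,
  ∂cef = ef − cf + ce.
The 12×8 boundary matrix has rank 7 and Smith normal form diag(1,1,1,1,1,1,1).

Computing H_k = (kernel of ∂_k) / (image of ∂_{k+1}):

  H_0: rank C_0 − rank ∂_1 = 6 − 5 = 1, and the invariant factors of ∂_1 are all 1, so H_0 ≅ Z.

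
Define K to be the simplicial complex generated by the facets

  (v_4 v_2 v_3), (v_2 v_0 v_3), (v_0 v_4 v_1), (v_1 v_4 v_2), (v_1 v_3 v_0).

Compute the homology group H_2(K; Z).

H_2 ≅ 0.

Order the vertices as v_0 < v_1 < v_2 < v_3 < v_4. Listing each simplex with vertices in this order, K has dimension 2 with simplices:

  0-simplices (5): [v_0], [v_1], [v_2], [v_3], [v_4]
  1-simplices (10): [v_0,v_1], [v_0,v_2], [v_0,v_3], [v_0,v_4], [v_1,v_2], [v_1,v_3], [v_1,v_4], [v_2,v_3], [v_2,v_4], [v_3,v_4]
  2-simplices (5): [v_0,v_1,v_3], [v_0,v_1,v_4], [v_0,v_2,v_3], [v_1,v_2,v_4], [v_2,v_3,v_4]

giving chain groups C_0 ≅ Z^5, C_1 ≅ Z^10, C_2 ≅ Z^5.

The boundary map ∂_1: C_1 → C_0 is given by ∂[p,q] = [q] − [p]. For instance
  ∂[v_1,v_2] = [v_2] − [v_1].
The resulting 5×10 matrix has rank 4, and its Smith normal form has invariant factors (1,1,1,1).

Boundary ∂_2: C_2 → C_1 sends each 2-simplex [p,q,r] to [q,r] − [p,r] + [p,q]. For instance
  ∂[v_0,v_2,v_3] = [v_2,v_3] − [v_0,v_3] + [v_0,v_2],
  ∂[v_0,v_1,v_4] = [v_1,v_4] − [v_0,v_4] + [v_0,v_1].
This gives a 10×5 integer matrix of rank 5; reducing to Smith normal form yields diagonal entries (1,1,1,1,1).

Reading off H_k = ker ∂_k / im ∂_{k+1}:

  H_2: rank ker ∂_2 − rank ∂_3 = (5 − 5) − 0 = 0, and there is no ∂_3, so H_2 = 0.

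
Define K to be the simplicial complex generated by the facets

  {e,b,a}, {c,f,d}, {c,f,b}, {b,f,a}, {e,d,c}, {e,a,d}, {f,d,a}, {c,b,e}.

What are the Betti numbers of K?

b_0 = 1, b_1 = 0, b_2 = 1.

Take the total order a < b < c < d < e < f on the vertex set. Then K (dimension 2) consists of the simplices:

  0-simplices (6): a, b, c, d, e, f
  1-simplices (12): ab, ad, ae, af, bc, be, bf, cd, ce, cf, de, df
  2-simplices (8): abe, abf, ade, adf, bce, bcf, cde, cdf

so the chain groups are C_0 ≅ Z^6, C_1 ≅ Z^12, C_2 ≅ Z^8.

∂_1: C_1 → C_0 is given by ∂[p,q] = [q] − [p]. For instance
  ∂de = e − d.
This gives a 6×12 integer matrix of rank 5; reducing to Smith normal form yields diagonal entries (1,1,1,1,1).

The boundary map ∂_2: C_2 → C_1 sends each 2-simplex [p,q,r] to [q,r] − [p,r] + [p,q]. For instance
  ∂ade = de − ae + ad,
  ∂bce = ce − be + bc.
This gives a 12×8 integer matrix of rank 7; reducing to Smith normal form yields diagonal entries (1,1,1,1,1,1,1).

Computing H_k = (kernel of ∂_k) / (image of ∂_{k+1}):

  H_0: rank C_0 − rank ∂_1 = 6 − 5 = 1, and the invariant factors of ∂_1 are all 1, so H_0 ≅ Z.
  H_1: rank ker ∂_1 − rank ∂_2 = (12 − 5) − 7 = 0, and the invariant factors of ∂_2 are all 1, so H_1 ≅ 0.
  H_2: rank ker ∂_2 − rank ∂_3 = (8 − 7) − 0 = 1, and there is no ∂_3, so H_2 ≅ Z.

Hence the Betti numbers are b_0 = 1, b_1 = 0, b_2 = 1.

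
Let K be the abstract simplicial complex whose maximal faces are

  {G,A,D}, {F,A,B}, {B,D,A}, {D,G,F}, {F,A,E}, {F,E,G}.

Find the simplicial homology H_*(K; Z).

H_0 ≅ Z,  H_1 ≅ Z,  H_2 = 0.

Order the vertices as A < B < D < E < F < G. Listing each simplex with vertices in this order, K has dimension 2 with simplices:

  0-simplices (6): A, B, D, E, F, G
  1-simplices (12): AB, AD, AE, AF, AG, BD, BF, DF, DG, EF, EG, FG
  2-simplices (6): ABD, ABF, ADG, AEF, DFG, EFG

so the chain groups are C_0 ≅ Z^6, C_1 ≅ Z^12, C_2 ≅ Z^6.

Boundary ∂_1: C_1 → C_0 sends each edge [p,q] (with p < q) to q − p. For instance
  ∂AF = F − A.
This gives a 6×12 integer matrix of rank 5; reducing to Smith normal form yields diagonal entries (1,1,1,1,1).

The boundary map ∂_2: C_2 → C_1 maps a triangle to the signed sum of its edges. For instance
  ∂EFG = FG − EG + EF,
  ∂ADG = DG − AG + AD.
As a 12×6 matrix over Z this has rank 6, with invariant factors (1,1,1,1,1,1).

Computing H_k = (kernel of ∂_k) / (image of ∂_{k+1}):

  H_0: rank C_0 − rank ∂_1 = 6 − 5 = 1, and the invariant factors of ∂_1 are all 1, so H_0 = Z.
  H_1: rank ker ∂_1 − rank ∂_2 = (12 − 5) − 6 = 1, and the invariant factors of ∂_2 are all 1, so H_1 = Z.
  H_2: rank ker ∂_2 − rank ∂_3 = (6 − 6) − 0 = 0, and there is no ∂_3, so H_2 = 0.

As a check, the Euler characteristic is 6 − 12 + 6 = 0, which agrees with 1 − 1 + 0 = 0.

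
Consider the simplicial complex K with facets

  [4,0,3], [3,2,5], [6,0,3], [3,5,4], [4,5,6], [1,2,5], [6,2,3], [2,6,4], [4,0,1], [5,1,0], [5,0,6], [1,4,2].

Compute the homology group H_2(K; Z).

H_2 = 0.

Order the vertices as 0 < 1 < 2 < 3 < 4 < 5 < 6. Listing each simplex with vertices in this order, K has dimension 2 with simplices:

  0-simplices (7): [0], [1], [2], [3], [4], [5], [6]
  1-simplices (18): [0,1], [0,3], [0,4], [0,5], [0,6], [1,2], [1,4], [1,5], [2,3], [2,4], [2,5], [2,6], [3,4], [3,5], [3,6], [4,5], [4,6], [5,6]
  2-simplices (12): [0,1,4], [0,1,5], [0,3,4], [0,3,6], [0,5,6], [1,2,4], [1,2,5], [2,3,5], [2,3,6], [2,4,6], [3,4,5], [4,5,6]

Hence C_0 ≅ Z^7, C_1 ≅ Z^18, C_2 ≅ Z^12.

The boundary map ∂_1: C_1 → C_0 maps an edge to its endpoints' difference, ∂[p,q] = q − p. For instance
  ∂[2,5] = [5] − [2].
As a 7×18 matrix over Z this has rank 6, with invariant factors (1,1,1,1,1,1).

∂_2: C_2 → C_1 acts by ∂[p,q,r] = [q,r] − [p,r] + [p,q]. For instance
  ∂[2,3,5] = [3,5] − [2,5] + [2,3],
  ∂[0,1,5] = [1,5] − [0,5] + [0,1].
The 18×12 boundary matrix has rank 12 and Smith normal form diag(1,1,1,1,1,1,1,1,1,1,1,2).

Computing H_k = (kernel of ∂_k) / (image of ∂_{k+1}):

  H_2: rank ker ∂_2 − rank ∂_3 = (12 − 12) − 0 = 0, and there is no ∂_3, so H_2 ≅ 0.

(K is a triangulation of the real projective plane RP^2.)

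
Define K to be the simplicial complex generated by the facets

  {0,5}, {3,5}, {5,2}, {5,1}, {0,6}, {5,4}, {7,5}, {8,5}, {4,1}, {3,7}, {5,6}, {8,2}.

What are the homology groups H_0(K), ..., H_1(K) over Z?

We work with the vertex ordering 0 < 1 < 2 < 3 < 4 < 5 < 6 < 7 < 8. The simplices of K, each written with vertices in increasing order, are:

  0-simplices (9): [0], [1], [2], [3], [4], [5], [6], [7], [8]
  1-simplices (12): [0,5], [0,6], [1,4], [1,5], [2,5], [2,8], [3,5], [3,7], [4,5], [5,6], [5,7], [5,8]

Hence C_0 ≅ Z^9, C_1 ≅ Z^12.

Boundary ∂_1: C_1 → C_0 sends each edge [p,q] (with p < q) to q − p.
The 9×12 boundary matrix has rank 8 and Smith normal form diag(1,1,1,1,1,1,1,1).

Computing H_k = (kernel of ∂_k) / (image of ∂_{k+1}):

  H_0: rank C_0 − rank ∂_1 = 9 − 8 = 1, and the invariant factors of ∂_1 are all 1, so H_0 ≅ Z.
  H_1: rank ker ∂_1 − rank ∂_2 = (12 − 8) − 0 = 4, and there is no ∂_2, so H_1 ≅ Z^4.

H_0 ≅ Z,  H_1 ≅ Z^4.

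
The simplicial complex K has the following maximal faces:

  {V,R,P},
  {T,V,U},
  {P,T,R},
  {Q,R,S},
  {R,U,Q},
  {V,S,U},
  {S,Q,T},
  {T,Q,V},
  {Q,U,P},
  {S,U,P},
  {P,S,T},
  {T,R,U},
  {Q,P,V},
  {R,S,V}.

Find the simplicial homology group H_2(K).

Take the total order P < Q < R < S < T < U < V on the vertex set. Then K (dimension 2) consists of the simplices:

  0-simplices (7): P, Q, R, S, T, U, V
  1-simplices (21): PQ, PR, PS, PT, PU, PV, QR, QS, QT, QU, QV, RS, RT, RU, RV, ST, SU, SV, TU, TV, UV
  2-simplices (14): PQU, PQV, PRT, PRV, PST, PSU, QRS, QRU, QST, QTV, RSV, RTU, SUV, TUV

giving chain groups C_0 ≅ Z^7, C_1 ≅ Z^21, C_2 ≅ Z^14.

The boundary map ∂_1: C_1 → C_0 sends each edge [p,q] (with p < q) to q − p. For instance
  ∂QU = U − Q.
The 7×21 boundary matrix has rank 6 and Smith normal form diag(1,1,1,1,1,1).

The boundary map ∂_2: C_2 → C_1 sends each 2-simplex [p,q,r] to [q,r] − [p,r] + [p,q]. For instance
  ∂PST = ST − PT + PS,
  ∂PRT = RT − PT + PR.
This gives a 21×14 integer matrix of rank 13; reducing to Smith normal form yields diagonal entries (1,1,1,1,1,1,1,1,1,1,1,1,1).

Computing H_k = (kernel of ∂_k) / (image of ∂_{k+1}):

  H_2: rank ker ∂_2 − rank ∂_3 = (14 − 13) − 0 = 1, and there is no ∂_3, so H_2 = Z.

(K is a triangulation of the torus T^2.)

H_2 ≅ Z.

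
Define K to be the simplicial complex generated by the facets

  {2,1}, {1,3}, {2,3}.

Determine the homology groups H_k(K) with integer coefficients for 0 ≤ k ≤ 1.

H_0 = Z,  H_1 = Z.

Fix the vertex order 1 < 2 < 3 and write every simplex with vertices in increasing order. Then dim K = 1 and the simplices of K are:

  0-simplices (3): [1], [2], [3]
  1-simplices (3): [1,2], [1,3], [2,3]

Hence C_0 ≅ Z^3, C_1 ≅ Z^3.

∂_1: C_1 → C_0 is given by ∂[p,q] = [q] − [p]. For instance
  ∂[1,3] = [3] − [1].
The 3×3 boundary matrix has rank 2 and Smith normal form diag(1,1).

Now H_k = ker ∂_k / im ∂_{k+1}, so:

  H_0: rank C_0 − rank ∂_1 = 3 − 2 = 1, and the invariant factors of ∂_1 are all 1, so H_0 = Z.
  H_1: rank ker ∂_1 − rank ∂_2 = (3 − 2) − 0 = 1, and there is no ∂_2, so H_1 = Z.

As a check, the Euler characteristic is 3 − 3 = 0, which agrees with 1 − 1 = 0.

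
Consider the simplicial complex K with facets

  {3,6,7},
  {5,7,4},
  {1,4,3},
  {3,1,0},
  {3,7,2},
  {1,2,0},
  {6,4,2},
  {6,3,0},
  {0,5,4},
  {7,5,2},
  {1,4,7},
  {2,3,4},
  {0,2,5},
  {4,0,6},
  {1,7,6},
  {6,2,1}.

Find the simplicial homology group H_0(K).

Take the total order 0 < 1 < 2 < 3 < 4 < 5 < 6 < 7 on the vertex set. Then K (dimension 2) consists of the simplices:

  0-simplices (8): [0], [1], [2], [3], [4], [5], [6], [7]
  1-simplices (24): (24 of them)
  2-simplices (16): [0,1,2], [0,1,3], [0,2,5], [0,3,6], [0,4,5], [0,4,6], [1,2,6], [1,3,4], [1,4,7], [1,6,7], [2,3,4], [2,3,7], [2,4,6], [2,5,7], [3,6,7], [4,5,7]

giving chain groups C_0 ≅ Z^8, C_1 ≅ Z^24, C_2 ≅ Z^16.

The boundary map ∂_1: C_1 → C_0 maps an edge to its endpoints' difference, ∂[p,q] = q − p. For instance
  ∂[1,7] = [7] − [1].
As a 8×24 matrix over Z this has rank 7, with invariant factors (1,1,1,1,1,1,1).

The boundary map ∂_2: C_2 → C_1 sends each 2-simplex [p,q,r] to [q,r] − [p,r] + [p,q]. For instance
  ∂[2,5,7] = [5,7] − [2,7] + [2,5],
  ∂[0,2,5] = [2,5] − [0,5] + [0,2].
The resulting 24×16 matrix has rank 15, and its Smith normal form has invariant factors (1,1,1,1,1,1,1,1,1,1,1,1,1,1,1).

From H_k ≅ ker(∂_k) / im(∂_{k+1}) we obtain:

  H_0: rank C_0 − rank ∂_1 = 8 − 7 = 1, and the invariant factors of ∂_1 are all 1, so H_0 = Z.

H_0 = Z.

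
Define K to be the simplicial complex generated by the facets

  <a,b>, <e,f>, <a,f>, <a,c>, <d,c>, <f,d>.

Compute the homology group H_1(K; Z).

We work with the vertex ordering a < b < c < d < e < f. The simplices of K, each written with vertices in increasing order, are:

  0-simplices (6): a, b, c, d, e, f
  1-simplices (6): ab, ac, af, cd, df, ef

Hence C_0 ≅ Z^6, C_1 ≅ Z^6.

∂_1: C_1 → C_0 maps an edge to its endpoints' difference, ∂[p,q] = q − p.
As a 6×6 matrix over Z this has rank 5, with invariant factors (1,1,1,1,1).

Computing H_k = (kernel of ∂_k) / (image of ∂_{k+1}):

  H_1: rank ker ∂_1 − rank ∂_2 = (6 − 5) − 0 = 1, and there is no ∂_2, so H_1 ≅ Z.

H_1 = Z.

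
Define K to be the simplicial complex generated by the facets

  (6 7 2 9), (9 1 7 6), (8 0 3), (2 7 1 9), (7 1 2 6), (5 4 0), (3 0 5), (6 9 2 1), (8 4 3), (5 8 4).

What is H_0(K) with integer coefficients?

Take the total order 0 < 1 < 2 < 3 < 4 < 5 < 6 < 7 < 8 < 9 on the vertex set. Then K (dimension 3) consists of the simplices:

  0-simplices (10): [0], [1], [2], [3], [4], [5], [6], [7], [8], [9]
  1-simplices (20): [0,3], [0,4], [0,5], [0,8], [1,2], [1,6], [1,7], [1,9], [2,6], [2,7], [2,9], [3,4], [3,5], [3,8], [4,5], [4,8], [5,8], [6,7], [6,9], [7,9]
  2-simplices (15): [0,3,5], [0,3,8], [0,4,5], [1,2,6], [1,2,7], [1,2,9], [1,6,7], [1,6,9], [1,7,9], [2,6,7], [2,6,9], [2,7,9], [3,4,8], [4,5,8], [6,7,9]
  3-simplices (5): [1,2,6,7], [1,2,6,9], [1,2,7,9], [1,6,7,9], [2,6,7,9]

so the chain groups are C_0 ≅ Z^10, C_1 ≅ Z^20, C_2 ≅ Z^15, C_3 ≅ Z^5.

Boundary ∂_1: C_1 → C_0 maps an edge to its endpoints' difference, ∂[p,q] = q − p.
The resulting 10×20 matrix has rank 8, and its Smith normal form has invariant factors (1,1,1,1,1,1,1,1).

∂_2: C_2 → C_1 sends each 2-simplex [p,q,r] to [q,r] − [p,r] + [p,q]. For instance
  ∂[6,7,9] = [7,9] − [6,9] + [6,7],
  ∂[4,5,8] = [5,8] − [4,8] + [4,5].
The resulting 20×15 matrix has rank 11, and its Smith normal form has invariant factors (1,1,1,1,1,1,1,1,1,1,1).

The boundary map ∂_3: C_3 → C_2 sends each 3-simplex σ to the alternating sum Σ_i (−1)^i (σ with its i-th vertex removed). For instance
  ∂[1,2,7,9] = [2,7,9] − [1,7,9] + [1,2,9] − [1,2,7],
  ∂[1,2,6,9] = [2,6,9] − [1,6,9] + [1,2,9] − [1,2,6].
This gives a 15×5 integer matrix of rank 4; reducing to Smith normal form yields diagonal entries (1,1,1,1).

Reading off H_k = ker ∂_k / im ∂_{k+1}:

  H_0: rank C_0 − rank ∂_1 = 10 − 8 = 2, and the invariant factors of ∂_1 are all 1, so H_0 = Z^2.

H_0 ≅ Z^2.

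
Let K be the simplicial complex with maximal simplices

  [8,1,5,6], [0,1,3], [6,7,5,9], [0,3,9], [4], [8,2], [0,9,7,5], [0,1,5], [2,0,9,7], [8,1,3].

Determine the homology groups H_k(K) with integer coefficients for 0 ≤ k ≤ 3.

H_0 = Z^2,  H_1 = Z,  H_2 = 0,  H_3 = 0.

K has 10 vertices, 23 edges, 18 triangles, 4 3-simplices.
rank ∂_0 = 0, rank ∂_1 = 8 ⇒ b_0 = 10 − 0 − 8 = 2; all invariant factors of ∂_1 are 1 so no torsion. So H_0 = Z^2.
rank ∂_1 = 8, rank ∂_2 = 14 ⇒ b_1 = 23 − 8 − 14 = 1; all invariant factors of ∂_2 are 1 so no torsion. So H_1 = Z.
rank ∂_2 = 14, rank ∂_3 = 4 ⇒ b_2 = 18 − 14 − 4 = 0; all invariant factors of ∂_3 are 1 so no torsion. So H_2 = 0.
rank ∂_3 = 4, rank ∂_4 = 0 ⇒ b_3 = 4 − 4 − 0 = 0. So H_3 = 0.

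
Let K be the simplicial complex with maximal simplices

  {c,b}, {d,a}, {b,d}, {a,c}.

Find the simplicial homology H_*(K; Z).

Take the total order a < b < c < d on the vertex set. Then K (dimension 1) consists of the simplices:

  0-simplices (4): a, b, c, d
  1-simplices (4): ac, ad, bc, bd

so the chain groups are C_0 ≅ Z^4, C_1 ≅ Z^4.

The boundary map ∂_1: C_1 → C_0 sends each edge [p,q] (with p < q) to q − p.
As a 4×4 matrix over Z this has rank 3, with invariant factors (1,1,1).

Computing H_k = (kernel of ∂_k) / (image of ∂_{k+1}):

  H_0: rank C_0 − rank ∂_1 = 4 − 3 = 1, and the invariant factors of ∂_1 are all 1, so H_0 = Z.
  H_1: rank ker ∂_1 − rank ∂_2 = (4 − 3) − 0 = 1, and there is no ∂_2, so H_1 = Z.

As a check, the Euler characteristic is 4 − 4 = 0, which agrees with 1 − 1 = 0.
(K is a triangulation of the circle S^1.)

H_0 = Z,  H_1 = Z.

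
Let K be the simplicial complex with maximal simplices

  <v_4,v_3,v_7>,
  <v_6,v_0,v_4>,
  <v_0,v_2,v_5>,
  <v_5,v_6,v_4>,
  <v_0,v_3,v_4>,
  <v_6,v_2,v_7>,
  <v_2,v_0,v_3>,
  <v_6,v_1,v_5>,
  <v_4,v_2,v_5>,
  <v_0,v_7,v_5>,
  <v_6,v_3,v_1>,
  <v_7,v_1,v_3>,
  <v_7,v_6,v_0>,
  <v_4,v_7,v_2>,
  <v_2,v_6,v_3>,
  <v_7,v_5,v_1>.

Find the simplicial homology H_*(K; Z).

H_0 ≅ Z,  H_1 ≅ Z^2,  H_2 ≅ Z.

Order the vertices as v_0 < v_1 < v_2 < v_3 < v_4 < v_5 < v_6 < v_7. Listing each simplex with vertices in this order, K has dimension 2 with simplices:

  0-simplices (8): [v_0], [v_1], [v_2], [v_3], [v_4], [v_5], [v_6], [v_7]
  1-simplices (24): (24 of them)
  2-simplices (16): (16 of them)

Hence C_0 ≅ Z^8, C_1 ≅ Z^24, C_2 ≅ Z^16.

Boundary ∂_1: C_1 → C_0 is given by ∂[p,q] = [q] − [p]. For instance
  ∂[v_2,v_3] = [v_3] − [v_2].
The 8×24 boundary matrix has rank 7 and Smith normal form diag(1,1,1,1,1,1,1).

Boundary ∂_2: C_2 → C_1 acts by ∂[p,q,r] = [q,r] − [p,r] + [p,q]. For instance
  ∂[v_1,v_3,v_7] = [v_3,v_7] − [v_1,v_7] + [v_1,v_3],
  ∂[v_1,v_5,v_6] = [v_5,v_6] − [v_1,v_6] + [v_1,v_5].
The 24×16 boundary matrix has rank 15 and Smith normal form diag(1,1,1,1,1,1,1,1,1,1,1,1,1,1,1).

Now H_k = ker ∂_k / im ∂_{k+1}, so:

  H_0: rank C_0 − rank ∂_1 = 8 − 7 = 1, and the invariant factors of ∂_1 are all 1, so H_0 ≅ Z.
  H_1: rank ker ∂_1 − rank ∂_2 = (24 − 7) − 15 = 2, and the invariant factors of ∂_2 are all 1, so H_1 ≅ Z^2.
  H_2: rank ker ∂_2 − rank ∂_3 = (16 − 15) − 0 = 1, and there is no ∂_3, so H_2 ≅ Z.

As a check, the Euler characteristic is 8 − 24 + 16 = 0, which agrees with 1 − 2 + 1 = 0.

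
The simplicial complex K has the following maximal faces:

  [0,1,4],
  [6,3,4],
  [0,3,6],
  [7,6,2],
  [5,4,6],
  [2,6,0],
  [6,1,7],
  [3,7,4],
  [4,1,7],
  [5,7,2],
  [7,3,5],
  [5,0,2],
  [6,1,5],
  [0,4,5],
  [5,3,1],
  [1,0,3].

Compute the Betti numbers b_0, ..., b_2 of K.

K has 8 vertices, 24 edges, 16 triangles.
rank ∂_0 = 0, rank ∂_1 = 7 ⇒ b_0 = 8 − 0 − 7 = 1; all invariant factors of ∂_1 are 1 so no torsion. So H_0 ≅ Z.
rank ∂_1 = 7, rank ∂_2 = 15 ⇒ b_1 = 24 − 7 − 15 = 2; all invariant factors of ∂_2 are 1 so no torsion. So H_1 ≅ Z^2.
rank ∂_2 = 15, rank ∂_3 = 0 ⇒ b_2 = 16 − 15 − 0 = 1. So H_2 ≅ Z.

b_0 = 1, b_1 = 2, b_2 = 1.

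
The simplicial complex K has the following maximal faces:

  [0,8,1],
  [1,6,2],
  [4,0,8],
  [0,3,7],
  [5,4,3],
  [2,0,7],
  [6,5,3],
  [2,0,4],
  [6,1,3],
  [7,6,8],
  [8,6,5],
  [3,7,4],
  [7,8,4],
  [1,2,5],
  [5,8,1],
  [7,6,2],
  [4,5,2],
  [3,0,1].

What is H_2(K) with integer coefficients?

Fix the vertex order 0 < 1 < 2 < 3 < 4 < 5 < 6 < 7 < 8 and write every simplex with vertices in increasing order. Then dim K = 2 and the simplices of K are:

  0-simplices (9): [0], [1], [2], [3], [4], [5], [6], [7], [8]
  1-simplices (27): (27 of them)
  2-simplices (18): [0,1,3], [0,1,8], [0,2,4], [0,2,7], [0,3,7], [0,4,8], [1,2,5], [1,2,6], [1,3,6], [1,5,8], [2,4,5], [2,6,7], [3,4,5], [3,4,7], [3,5,6], [4,7,8], [5,6,8], [6,7,8]

giving chain groups C_0 ≅ Z^9, C_1 ≅ Z^27, C_2 ≅ Z^18.

Boundary ∂_1: C_1 → C_0 is given by ∂[p,q] = [q] − [p].
As a 9×27 matrix over Z this has rank 8, with invariant factors (1,1,1,1,1,1,1,1).

∂_2: C_2 → C_1 maps a triangle to the signed sum of its edges. For instance
  ∂[2,6,7] = [6,7] − [2,7] + [2,6],
  ∂[4,7,8] = [7,8] − [4,8] + [4,7].
The resulting 27×18 matrix has rank 18, and its Smith normal form has invariant factors (1,1,1,1,1,1,1,1,1,1,1,1,1,1,1,1,1,2).

From H_k ≅ ker(∂_k) / im(∂_{k+1}) we obtain:

  H_2: rank ker ∂_2 − rank ∂_3 = (18 − 18) − 0 = 0, and there is no ∂_3, so H_2 = 0.

(K is a triangulation of the Klein bottle.)

H_2 = 0.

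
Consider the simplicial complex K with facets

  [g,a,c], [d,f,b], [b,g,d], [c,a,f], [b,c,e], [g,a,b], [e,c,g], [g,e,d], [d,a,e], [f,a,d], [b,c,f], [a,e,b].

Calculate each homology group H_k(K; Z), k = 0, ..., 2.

H_0 = Z,  H_1 = Z/2,  H_2 = 0.

We work with the vertex ordering a < b < c < d < e < f < g. The simplices of K, each written with vertices in increasing order, are:

  0-simplices (7): a, b, c, d, e, f, g
  1-simplices (18): ab, ac, ad, ae, af, ag, bc, bd, be, bf, bg, ce, cf, cg, de, df, dg, eg
  2-simplices (12): abe, abg, acf, acg, ade, adf, bce, bcf, bdf, bdg, ceg, deg

Hence C_0 ≅ Z^7, C_1 ≅ Z^18, C_2 ≅ Z^12.

The boundary map ∂_1: C_1 → C_0 maps an edge to its endpoints' difference, ∂[p,q] = q − p. For instance
  ∂ad = d − a.
The 7×18 boundary matrix has rank 6 and Smith normal form diag(1,1,1,1,1,1).

∂_2: C_2 → C_1 sends each 2-simplex [p,q,r] to [q,r] − [p,r] + [p,q]. For instance
  ∂bcf = cf − bf + bc,
  ∂bdg = dg − bg + bd.
The resulting 18×12 matrix has rank 12, and its Smith normal form has invariant factors (1,1,1,1,1,1,1,1,1,1,1,2).

Computing H_k = (kernel of ∂_k) / (image of ∂_{k+1}):

  H_0: rank C_0 − rank ∂_1 = 7 − 6 = 1, and the invariant factors of ∂_1 are all 1, so H_0 ≅ Z.
  H_1: rank ker ∂_1 − rank ∂_2 = (18 − 6) − 12 = 0, and ∂_2 has invariant factor 2 > 1, so H_1 ≅ Z/2.
  H_2: rank ker ∂_2 − rank ∂_3 = (12 − 12) − 0 = 0, and there is no ∂_3, so H_2 ≅ 0.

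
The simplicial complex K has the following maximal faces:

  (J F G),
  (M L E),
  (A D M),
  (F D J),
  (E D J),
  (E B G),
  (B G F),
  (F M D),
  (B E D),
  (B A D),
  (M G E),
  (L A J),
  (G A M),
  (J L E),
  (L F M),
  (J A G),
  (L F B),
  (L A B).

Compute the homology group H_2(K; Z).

Take the total order A < B < D < E < F < G < J < L < M on the vertex set. Then K (dimension 2) consists of the simplices:

  0-simplices (9): A, B, D, E, F, G, J, L, M
  1-simplices (27): AB, AD, AG, AJ, AL, AM, BD, BE, BF, BG, BL, DE, DF, DJ, DM, EG, EJ, EL, EM, FG, FJ, FL, FM, GJ, GM, JL, LM
  2-simplices (18): ABD, ABL, ADM, AGJ, AGM, AJL, BDE, BEG, BFG, BFL, DEJ, DFJ, DFM, EGM, EJL, ELM, FGJ, FLM

giving chain groups C_0 ≅ Z^9, C_1 ≅ Z^27, C_2 ≅ Z^18.

∂_1: C_1 → C_0 maps an edge to its endpoints' difference, ∂[p,q] = q − p. For instance
  ∂FL = L − F.
The resulting 9×27 matrix has rank 8, and its Smith normal form has invariant factors (1,1,1,1,1,1,1,1).

∂_2: C_2 → C_1 maps a triangle to the signed sum of its edges. For instance
  ∂DFJ = FJ − DJ + DF,
  ∂ELM = LM − EM + EL.
The resulting 27×18 matrix has rank 17, and its Smith normal form has invariant factors (1,1,1,1,1,1,1,1,1,1,1,1,1,1,1,1,1).

Now H_k = ker ∂_k / im ∂_{k+1}, so:

  H_2: rank ker ∂_2 − rank ∂_3 = (18 − 17) − 0 = 1, and there is no ∂_3, so H_2 = Z.

(K is a triangulation of the torus T^2.)

H_2 = Z.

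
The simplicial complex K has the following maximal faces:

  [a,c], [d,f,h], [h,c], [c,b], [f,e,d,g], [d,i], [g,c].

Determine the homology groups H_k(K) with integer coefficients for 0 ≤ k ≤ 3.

H_0 = Z,  H_1 = Z,  H_2 = 0,  H_3 = 0.

We work with the vertex ordering a < b < c < d < e < f < g < h < i. The simplices of K, each written with vertices in increasing order, are:

  0-simplices (9): a, b, c, d, e, f, g, h, i
  1-simplices (13): ac, bc, cg, ch, de, df, dg, dh, di, ef, eg, fg, fh
  2-simplices (5): def, deg, dfg, dfh, efg
  3-simplices (1): defg

so the chain groups are C_0 ≅ Z^9, C_1 ≅ Z^13, C_2 ≅ Z^5, C_3 ≅ Z^1.

The boundary map ∂_1: C_1 → C_0 is given by ∂[p,q] = [q] − [p].
As a 9×13 matrix over Z this has rank 8, with invariant factors (1,1,1,1,1,1,1,1).

∂_2: C_2 → C_1 acts by ∂[p,q,r] = [q,r] − [p,r] + [p,q]. For instance
  ∂efg = fg − eg + ef,
  ∂def = ef − df + de.
The resulting 13×5 matrix has rank 4, and its Smith normal form has invariant factors (1,1,1,1).

∂_3: C_3 → C_2 sends each 3-simplex σ to the alternating sum Σ_i (−1)^i (σ with its i-th vertex removed). For instance
  ∂defg = efg − dfg + deg − def.
The resulting 5×1 matrix has rank 1, and its Smith normal form has invariant factors (1).

Reading off H_k = ker ∂_k / im ∂_{k+1}:

  H_0: rank C_0 − rank ∂_1 = 9 − 8 = 1, and the invariant factors of ∂_1 are all 1, so H_0 ≅ Z.
  H_1: rank ker ∂_1 − rank ∂_2 = (13 − 8) − 4 = 1, and the invariant factors of ∂_2 are all 1, so H_1 ≅ Z.
  H_2: rank ker ∂_2 − rank ∂_3 = (5 − 4) − 1 = 0, and the invariant factors of ∂_3 are all 1, so H_2 ≅ 0.
  H_3: rank ker ∂_3 − rank ∂_4 = (1 − 1) − 0 = 0, and there is no ∂_4, so H_3 ≅ 0.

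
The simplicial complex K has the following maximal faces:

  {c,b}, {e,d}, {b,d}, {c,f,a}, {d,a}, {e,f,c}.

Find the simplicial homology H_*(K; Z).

H_0 = Z,  H_1 = Z^2,  H_2 = 0.

Take the total order a < b < c < d < e < f on the vertex set. Then K (dimension 2) consists of the simplices:

  0-simplices (6): a, b, c, d, e, f
  1-simplices (9): ac, ad, af, bc, bd, ce, cf, de, ef
  2-simplices (2): acf, cef

giving chain groups C_0 ≅ Z^6, C_1 ≅ Z^9, C_2 ≅ Z^2.

Boundary ∂_1: C_1 → C_0 is given by ∂[p,q] = [q] − [p]. For instance
  ∂ad = d − a.
The resulting 6×9 matrix has rank 5, and its Smith normal form has invariant factors (1,1,1,1,1).

The boundary map ∂_2: C_2 → C_1 sends each 2-simplex [p,q,r] to [q,r] − [p,r] + [p,q]. For instance
  ∂acf = cf − af + ac,
  ∂cef = ef − cf + ce.
The resulting 9×2 matrix has rank 2, and its Smith normal form has invariant factors (1,1).

Reading off H_k = ker ∂_k / im ∂_{k+1}:

  H_0: rank C_0 − rank ∂_1 = 6 − 5 = 1, and the invariant factors of ∂_1 are all 1, so H_0 = Z.
  H_1: rank ker ∂_1 − rank ∂_2 = (9 − 5) − 2 = 2, and the invariant factors of ∂_2 are all 1, so H_1 = Z^2.
  H_2: rank ker ∂_2 − rank ∂_3 = (2 − 2) − 0 = 0, and there is no ∂_3, so H_2 = 0.

As a check, the Euler characteristic is 6 − 9 + 2 = -1, which agrees with 1 − 2 + 0 = -1.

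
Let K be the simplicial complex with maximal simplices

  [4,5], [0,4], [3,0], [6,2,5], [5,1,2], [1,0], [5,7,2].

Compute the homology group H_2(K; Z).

H_2 = 0.

Fix the vertex order 0 < 1 < 2 < 3 < 4 < 5 < 6 < 7 and write every simplex with vertices in increasing order. Then dim K = 2 and the simplices of K are:

  0-simplices (8): [0], [1], [2], [3], [4], [5], [6], [7]
  1-simplices (11): [0,1], [0,3], [0,4], [1,2], [1,5], [2,5], [2,6], [2,7], [4,5], [5,6], [5,7]
  2-simplices (3): [1,2,5], [2,5,6], [2,5,7]

Hence C_0 ≅ Z^8, C_1 ≅ Z^11, C_2 ≅ Z^3.

The boundary map ∂_1: C_1 → C_0 is given by ∂[p,q] = [q] − [p]. For instance
  ∂[2,7] = [7] − [2].
As a 8×11 matrix over Z this has rank 7, with invariant factors (1,1,1,1,1,1,1).

The boundary map ∂_2: C_2 → C_1 acts by ∂[p,q,r] = [q,r] − [p,r] + [p,q]. For instance
  ∂[2,5,6] = [5,6] − [2,6] + [2,5],
  ∂[1,2,5] = [2,5] − [1,5] + [1,2].
The resulting 11×3 matrix has rank 3, and its Smith normal form has invariant factors (1,1,1).

Reading off H_k = ker ∂_k / im ∂_{k+1}:

  H_2: rank ker ∂_2 − rank ∂_3 = (3 − 3) − 0 = 0, and there is no ∂_3, so H_2 = 0.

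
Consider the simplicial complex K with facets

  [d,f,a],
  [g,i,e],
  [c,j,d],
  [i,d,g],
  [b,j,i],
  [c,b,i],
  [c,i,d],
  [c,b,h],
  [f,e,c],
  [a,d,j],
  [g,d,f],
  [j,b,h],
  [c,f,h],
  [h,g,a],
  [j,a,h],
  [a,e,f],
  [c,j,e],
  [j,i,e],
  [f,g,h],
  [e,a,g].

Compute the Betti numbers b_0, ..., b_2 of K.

b_0 = 1, b_1 = 1, b_2 = 0.

K has 10 vertices, 30 edges, 20 triangles.
rank ∂_0 = 0, rank ∂_1 = 9 ⇒ b_0 = 10 − 0 − 9 = 1; all invariant factors of ∂_1 are 1 so no torsion. So H_0 = Z.
rank ∂_1 = 9, rank ∂_2 = 20 ⇒ b_1 = 30 − 9 − 20 = 1; ∂_2 has invariant factor(s) [2] giving torsion. So H_1 = Z ⊕ Z/2.
rank ∂_2 = 20, rank ∂_3 = 0 ⇒ b_2 = 20 − 20 − 0 = 0. So H_2 = 0.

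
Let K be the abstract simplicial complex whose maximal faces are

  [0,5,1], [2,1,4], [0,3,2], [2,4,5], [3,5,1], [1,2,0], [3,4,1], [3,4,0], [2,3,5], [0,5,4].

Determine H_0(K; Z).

H_0 = Z.

Take the total order 0 < 1 < 2 < 3 < 4 < 5 on the vertex set. Then K (dimension 2) consists of the simplices:

  0-simplices (6): [0], [1], [2], [3], [4], [5]
  1-simplices (15): [0,1], [0,2], [0,3], [0,4], [0,5], [1,2], [1,3], [1,4], [1,5], [2,3], [2,4], [2,5], [3,4], [3,5], [4,5]
  2-simplices (10): [0,1,2], [0,1,5], [0,2,3], [0,3,4], [0,4,5], [1,2,4], [1,3,4], [1,3,5], [2,3,5], [2,4,5]

so the chain groups are C_0 ≅ Z^6, C_1 ≅ Z^15, C_2 ≅ Z^10.

The boundary map ∂_1: C_1 → C_0 maps an edge to its endpoints' difference, ∂[p,q] = q − p.
This gives a 6×15 integer matrix of rank 5; reducing to Smith normal form yields diagonal entries (1,1,1,1,1).

∂_2: C_2 → C_1 acts by ∂[p,q,r] = [q,r] − [p,r] + [p,q]. For instance
  ∂[0,1,5] = [1,5] − [0,5] + [0,1],
  ∂[2,3,5] = [3,5] − [2,5] + [2,3].
The resulting 15×10 matrix has rank 10, and its Smith normal form has invariant factors (1,1,1,1,1,1,1,1,1,2).

From H_k ≅ ker(∂_k) / im(∂_{k+1}) we obtain:

  H_0: rank C_0 − rank ∂_1 = 6 − 5 = 1, and the invariant factors of ∂_1 are all 1, so H_0 = Z.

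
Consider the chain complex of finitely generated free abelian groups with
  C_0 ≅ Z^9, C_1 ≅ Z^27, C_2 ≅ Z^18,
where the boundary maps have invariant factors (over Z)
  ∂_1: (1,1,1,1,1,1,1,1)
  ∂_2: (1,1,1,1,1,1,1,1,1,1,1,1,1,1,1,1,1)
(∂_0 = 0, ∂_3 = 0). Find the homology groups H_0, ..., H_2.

H_0: b_0 = 9 − 0 − 8 = 1; torsion from ∂_1 factors > 1: none. So H_0 = Z.
H_1: b_1 = 27 − 8 − 17 = 2; torsion from ∂_2 factors > 1: none. So H_1 = Z^2.
H_2: b_2 = 18 − 17 − 0 = 1; torsion from ∂_3 factors > 1: none. So H_2 = Z.

H_0 = Z,  H_1 = Z^2,  H_2 = Z.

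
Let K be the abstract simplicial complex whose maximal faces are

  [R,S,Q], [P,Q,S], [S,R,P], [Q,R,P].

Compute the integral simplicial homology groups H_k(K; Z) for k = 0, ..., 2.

H_0 ≅ Z,  H_1 = 0,  H_2 ≅ Z.

We work with the vertex ordering P < Q < R < S. The simplices of K, each written with vertices in increasing order, are:

  0-simplices (4): P, Q, R, S
  1-simplices (6): PQ, PR, PS, QR, QS, RS
  2-simplices (4): PQR, PQS, PRS, QRS

so the chain groups are C_0 ≅ Z^4, C_1 ≅ Z^6, C_2 ≅ Z^4.

Boundary ∂_1: C_1 → C_0 maps an edge to its endpoints' difference, ∂[p,q] = q − p.
The resulting 4×6 matrix has rank 3, and its Smith normal form has invariant factors (1,1,1).

Boundary ∂_2: C_2 → C_1 acts by ∂[p,q,r] = [q,r] − [p,r] + [p,q]. For instance
  ∂PQS = QS − PS + PQ,
  ∂QRS = RS − QS + QR.
As a 6×4 matrix over Z this has rank 3, with invariant factors (1,1,1).

From H_k ≅ ker(∂_k) / im(∂_{k+1}) we obtain:

  H_0: rank C_0 − rank ∂_1 = 4 − 3 = 1, and the invariant factors of ∂_1 are all 1, so H_0 = Z.
  H_1: rank ker ∂_1 − rank ∂_2 = (6 − 3) − 3 = 0, and the invariant factors of ∂_2 are all 1, so H_1 = 0.
  H_2: rank ker ∂_2 − rank ∂_3 = (4 − 3) − 0 = 1, and there is no ∂_3, so H_2 = Z.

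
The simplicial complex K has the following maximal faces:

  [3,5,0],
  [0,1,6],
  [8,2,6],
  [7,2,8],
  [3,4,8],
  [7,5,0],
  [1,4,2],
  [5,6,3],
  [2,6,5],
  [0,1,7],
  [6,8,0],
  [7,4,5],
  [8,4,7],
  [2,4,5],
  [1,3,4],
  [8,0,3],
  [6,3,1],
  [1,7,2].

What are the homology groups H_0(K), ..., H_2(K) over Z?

Take the total order 0 < 1 < 2 < 3 < 4 < 5 < 6 < 7 < 8 on the vertex set. Then K (dimension 2) consists of the simplices:

  0-simplices (9): [0], [1], [2], [3], [4], [5], [6], [7], [8]
  1-simplices (27): (27 of them)
  2-simplices (18): [0,1,6], [0,1,7], [0,3,5], [0,3,8], [0,5,7], [0,6,8], [1,2,4], [1,2,7], [1,3,4], [1,3,6], [2,4,5], [2,5,6], [2,6,8], [2,7,8], [3,4,8], [3,5,6], [4,5,7], [4,7,8]

giving chain groups C_0 ≅ Z^9, C_1 ≅ Z^27, C_2 ≅ Z^18.

The boundary map ∂_1: C_1 → C_0 is given by ∂[p,q] = [q] − [p]. For instance
  ∂[3,5] = [5] − [3].
The 9×27 boundary matrix has rank 8 and Smith normal form diag(1,1,1,1,1,1,1,1).

Boundary ∂_2: C_2 → C_1 acts by ∂[p,q,r] = [q,r] − [p,r] + [p,q]. For instance
  ∂[0,5,7] = [5,7] − [0,7] + [0,5],
  ∂[2,6,8] = [6,8] − [2,8] + [2,6].
The resulting 27×18 matrix has rank 18, and its Smith normal form has invariant factors (1,1,1,1,1,1,1,1,1,1,1,1,1,1,1,1,1,2).

Reading off H_k = ker ∂_k / im ∂_{k+1}:

  H_0: rank C_0 − rank ∂_1 = 9 − 8 = 1, and the invariant factors of ∂_1 are all 1, so H_0 = Z.
  H_1: rank ker ∂_1 − rank ∂_2 = (27 − 8) − 18 = 1, and ∂_2 has invariant factor 2 > 1, so H_1 = Z ⊕ Z/2Z.
  H_2: rank ker ∂_2 − rank ∂_3 = (18 − 18) − 0 = 0, and there is no ∂_3, so H_2 = 0.

(K is a triangulation of the Klein bottle.)

H_0 = Z,  H_1 = Z ⊕ Z/2Z,  H_2 = 0.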